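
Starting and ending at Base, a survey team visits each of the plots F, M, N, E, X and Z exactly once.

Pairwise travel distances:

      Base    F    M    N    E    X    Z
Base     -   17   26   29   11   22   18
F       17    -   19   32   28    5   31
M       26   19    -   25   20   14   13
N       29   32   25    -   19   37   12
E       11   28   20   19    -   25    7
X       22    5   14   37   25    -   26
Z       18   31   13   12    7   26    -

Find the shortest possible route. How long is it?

There are 360 distinct closed tours to check (reversals are equivalent).
Base→F→M→N→E→X→Z→Base: 17+19+25+19+25+26+18 = 149
Base→F→M→N→E→Z→X→Base: 17+19+25+19+7+26+22 = 135
Base→F→M→N→X→E→Z→Base: 17+19+25+37+25+7+18 = 148
Base→F→M→N→X→Z→E→Base: 17+19+25+37+26+7+11 = 142
Base→F→M→N→Z→E→X→Base: 17+19+25+12+7+25+22 = 127
Base→F→M→N→Z→X→E→Base: 17+19+25+12+26+25+11 = 135
Base→F→M→E→N→X→Z→Base: 17+19+20+19+37+26+18 = 156
Base→F→M→E→N→Z→X→Base: 17+19+20+19+12+26+22 = 135
… (352 more)
Base→F→X→M→N→Z→E→Base: 17+5+14+25+12+7+11 = 91  ← best
The minimum is 91.
One optimal route: Base → F → X → M → N → Z → E → Base (or its reverse).

91 — the shortest possible round trip.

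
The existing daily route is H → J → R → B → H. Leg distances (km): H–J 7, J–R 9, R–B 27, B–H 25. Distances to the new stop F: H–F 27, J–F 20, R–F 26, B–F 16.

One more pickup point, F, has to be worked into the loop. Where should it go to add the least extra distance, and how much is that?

Insertion cost between consecutive stops i–j is d(i,F) + d(F,j) − d(i,j):
  between H and J: 27 + 20 − 7 = 40
  between J and R: 20 + 26 − 9 = 37
  between R and B: 26 + 16 − 27 = 15
  between B and H: 16 + 27 − 25 = 18
Cheapest insertion is between R and B, adding 15.
New total = 68 + 15 = 83.

Adding 15 km by placing F on the R–B leg.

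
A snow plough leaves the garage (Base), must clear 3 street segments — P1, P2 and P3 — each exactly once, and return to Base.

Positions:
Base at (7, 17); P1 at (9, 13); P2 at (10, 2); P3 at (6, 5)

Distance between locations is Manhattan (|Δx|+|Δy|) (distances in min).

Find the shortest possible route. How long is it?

Minimum total distance: 38 min.

Base→P1→P2→P3→Base: 6+12+7+13 = 38
Base→P1→P3→P2→Base: 6+11+7+18 = 42
Base→P2→P1→P3→Base: 18+12+11+13 = 54
The minimum is 38.
One optimal route: Base → P1 → P2 → P3 → Base (or its reverse).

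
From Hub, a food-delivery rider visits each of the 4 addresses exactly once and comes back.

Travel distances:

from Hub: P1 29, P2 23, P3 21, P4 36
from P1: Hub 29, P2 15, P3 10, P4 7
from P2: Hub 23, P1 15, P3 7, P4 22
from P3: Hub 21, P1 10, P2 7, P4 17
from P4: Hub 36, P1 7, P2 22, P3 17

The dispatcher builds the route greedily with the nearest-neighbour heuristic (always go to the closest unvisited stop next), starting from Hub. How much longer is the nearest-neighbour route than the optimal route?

Hub: P3=21, P2=23, P1=29, P4=36 ⇒ P3
P3: P2=7, P1=10, P4=17 ⇒ P2
P2: P1=15, P4=22 ⇒ P1
P1: P4=7 ⇒ P4
NN route Hub → P3 → P2 → P1 → P4 → Hub costs 86.
Optimal: Hub → P1 → P4 → P3 → P2 → Hub costs 83 (by enumerating all 12 distinct tours).
Excess = 86 − 83 = 3.

The nearest-neighbour route is 3 longer than optimal.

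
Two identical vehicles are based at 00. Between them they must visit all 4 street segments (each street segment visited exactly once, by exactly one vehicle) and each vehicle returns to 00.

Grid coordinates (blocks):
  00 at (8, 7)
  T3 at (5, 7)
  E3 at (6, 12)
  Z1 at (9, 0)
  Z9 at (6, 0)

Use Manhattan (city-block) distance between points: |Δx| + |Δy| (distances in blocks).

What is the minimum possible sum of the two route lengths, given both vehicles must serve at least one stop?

36 blocks — the smallest possible combined total.

There are 2^3 − 1 = 7 ways to divide the 4 stops into two non-empty groups. For each, the best each vehicle can do is its own shortest tour through its group:
  {T3} + {E3, Z1, Z9}: 6 + 30 = 36
  {E3} + {T3, Z1, Z9}: 14 + 22 = 36
  {T3, E3} + {Z1, Z9}: 16 + 20 = 36
  {Z1} + {T3, E3, Z9}: 16 + 30 = 46
  {T3, Z1} + {E3, Z9}: 22 + 28 = 50
  {E3, Z1} + {T3, Z9}: 30 + 20 = 50
  … (7 splits in total)
Best: vehicle 1 00 → T3 → 00 = 6; vehicle 2 00 → E3 → Z9 → Z1 → 00 = 30; combined 36.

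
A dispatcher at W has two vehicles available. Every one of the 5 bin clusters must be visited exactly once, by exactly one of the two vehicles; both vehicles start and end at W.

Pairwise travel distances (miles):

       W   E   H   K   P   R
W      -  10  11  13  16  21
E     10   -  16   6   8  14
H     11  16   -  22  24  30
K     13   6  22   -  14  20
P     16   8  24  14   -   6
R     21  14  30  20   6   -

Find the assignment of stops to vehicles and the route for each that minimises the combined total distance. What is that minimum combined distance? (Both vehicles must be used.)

Try each way of splitting the stops between the two vehicles (each non-empty) and, for each split, find the best tour for each vehicle:
  {E} + {H, K, P, R}: 20 + 74 = 94
  {H} + {E, K, P, R}: 22 + 54 = 76
  {E, H} + {K, P, R}: 37 + 54 = 91
  {K} + {E, H, P, R}: 26 + 62 = 88
  {E, K} + {H, P, R}: 29 + 62 = 91
  {H, K} + {E, P, R}: 46 + 45 = 91
  … (15 splits in total)
Best: vehicle 1 W → H → W = 22; vehicle 2 W → K → E → P → R → W = 54; combined 76.

Minimum combined distance: 76 miles.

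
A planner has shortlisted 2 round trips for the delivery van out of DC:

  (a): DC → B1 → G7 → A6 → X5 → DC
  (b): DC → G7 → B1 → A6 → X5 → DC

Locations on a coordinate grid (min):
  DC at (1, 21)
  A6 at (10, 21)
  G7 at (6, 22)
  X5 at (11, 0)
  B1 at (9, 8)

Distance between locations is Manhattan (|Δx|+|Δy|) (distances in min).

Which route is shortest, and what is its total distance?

90 min — (b) is the shortest.

(a): 21 + 17 + 5 + 22 + 31 = 96
(b): 6 + 17 + 14 + 22 + 31 = 90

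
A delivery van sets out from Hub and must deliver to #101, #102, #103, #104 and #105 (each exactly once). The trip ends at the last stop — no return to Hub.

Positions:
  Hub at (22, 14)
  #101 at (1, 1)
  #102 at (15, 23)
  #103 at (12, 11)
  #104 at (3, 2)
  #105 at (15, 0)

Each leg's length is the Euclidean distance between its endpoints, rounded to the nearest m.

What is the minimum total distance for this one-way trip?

There are 5! = 120 possible orderings.
Hub→#101→#102→#103→#104→#105: 25+26+12+13+12 = 88
Hub→#101→#102→#103→#105→#104: 25+26+12+11+12 = 86
Hub→#101→#102→#104→#103→#105: 25+26+24+13+11 = 99
Hub→#101→#102→#104→#105→#103: 25+26+24+12+11 = 98
Hub→#101→#102→#105→#103→#104: 25+26+23+11+13 = 98
Hub→#101→#102→#105→#104→#103: 25+26+23+12+13 = 99
Hub→#101→#103→#102→#104→#105: 25+15+12+24+12 = 88
Hub→#101→#103→#102→#105→#104: 25+15+12+23+12 = 87
Hub→#101→#103→#104→#102→#105: 25+15+13+24+23 = 100
Hub→#101→#103→#104→#105→#102: 25+15+13+12+23 = 88
Hub→#101→#103→#105→#102→#104: 25+15+11+23+24 = 98
Hub→#101→#103→#105→#104→#102: 25+15+11+12+24 = 87
Hub→#101→#104→#102→#103→#105: 25+2+24+12+11 = 74
Hub→#101→#104→#102→#105→#103: 25+2+24+23+11 = 85
… (106 more)
Hub→#102→#103→#105→#104→#101: 11+12+11+12+2 = 48  ← best
The minimum is 48.
One shortest path: Hub → #102 → #103 → #105 → #104 → #101.

Shortest open route: 48 m.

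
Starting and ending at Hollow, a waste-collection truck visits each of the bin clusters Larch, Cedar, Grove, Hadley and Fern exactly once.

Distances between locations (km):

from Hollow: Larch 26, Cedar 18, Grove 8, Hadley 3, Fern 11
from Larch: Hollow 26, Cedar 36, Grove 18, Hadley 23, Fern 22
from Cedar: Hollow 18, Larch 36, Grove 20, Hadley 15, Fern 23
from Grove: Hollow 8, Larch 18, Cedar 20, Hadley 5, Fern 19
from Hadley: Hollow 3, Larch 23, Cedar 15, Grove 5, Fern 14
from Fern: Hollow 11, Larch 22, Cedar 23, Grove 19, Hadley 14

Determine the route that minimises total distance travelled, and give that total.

Hollow-Larch-Cedar-Grove-Hadley-Fern-Hollow: 26+36+20+5+14+11 = 112
Hollow-Larch-Cedar-Grove-Fern-Hadley-Hollow: 26+36+20+19+14+3 = 118
Hollow-Larch-Cedar-Hadley-Grove-Fern-Hollow: 26+36+15+5+19+11 = 112
Hollow-Larch-Cedar-Hadley-Fern-Grove-Hollow: 26+36+15+14+19+8 = 118
Hollow-Larch-Cedar-Fern-Grove-Hadley-Hollow: 26+36+23+19+5+3 = 112
Hollow-Larch-Cedar-Fern-Hadley-Grove-Hollow: 26+36+23+14+5+8 = 112
Hollow-Larch-Grove-Cedar-Hadley-Fern-Hollow: 26+18+20+15+14+11 = 104
Hollow-Larch-Grove-Cedar-Fern-Hadley-Hollow: 26+18+20+23+14+3 = 104
Hollow-Larch-Grove-Hadley-Cedar-Fern-Hollow: 26+18+5+15+23+11 = 98
Hollow-Larch-Grove-Hadley-Fern-Cedar-Hollow: 26+18+5+14+23+18 = 104
Hollow-Larch-Grove-Fern-Cedar-Hadley-Hollow: 26+18+19+23+15+3 = 104
Hollow-Larch-Grove-Fern-Hadley-Cedar-Hollow: 26+18+19+14+15+18 = 110
Hollow-Larch-Hadley-Cedar-Grove-Fern-Hollow: 26+23+15+20+19+11 = 114
Hollow-Larch-Hadley-Cedar-Fern-Grove-Hollow: 26+23+15+23+19+8 = 114
… (46 more)
Hollow-Cedar-Hadley-Grove-Larch-Fern-Hollow: 18+15+5+18+22+11 = 89  ← best
The minimum is 89.
One optimal route: Hollow → Cedar → Hadley → Grove → Larch → Fern → Hollow (or its reverse).

Shortest round trip = 89 km.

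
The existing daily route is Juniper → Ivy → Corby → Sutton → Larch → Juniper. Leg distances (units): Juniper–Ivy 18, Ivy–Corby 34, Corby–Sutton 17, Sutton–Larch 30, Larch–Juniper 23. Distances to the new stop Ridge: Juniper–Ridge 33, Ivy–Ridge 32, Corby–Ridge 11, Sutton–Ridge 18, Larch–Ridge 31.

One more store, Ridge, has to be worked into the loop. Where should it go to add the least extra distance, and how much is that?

Insertion cost between consecutive stops i–j is d(i,Ridge) + d(Ridge,j) − d(i,j):
  between Juniper and Ivy: 33 + 32 − 18 = 47
  between Ivy and Corby: 32 + 11 − 34 = 9
  between Corby and Sutton: 11 + 18 − 17 = 12
  between Sutton and Larch: 18 + 31 − 30 = 19
  between Larch and Juniper: 31 + 33 − 23 = 41
Cheapest insertion is between Ivy and Corby, adding 9.
New total = 122 + 9 = 131.

Minimum extra distance: 9, inserting Ridge between Ivy and Corby.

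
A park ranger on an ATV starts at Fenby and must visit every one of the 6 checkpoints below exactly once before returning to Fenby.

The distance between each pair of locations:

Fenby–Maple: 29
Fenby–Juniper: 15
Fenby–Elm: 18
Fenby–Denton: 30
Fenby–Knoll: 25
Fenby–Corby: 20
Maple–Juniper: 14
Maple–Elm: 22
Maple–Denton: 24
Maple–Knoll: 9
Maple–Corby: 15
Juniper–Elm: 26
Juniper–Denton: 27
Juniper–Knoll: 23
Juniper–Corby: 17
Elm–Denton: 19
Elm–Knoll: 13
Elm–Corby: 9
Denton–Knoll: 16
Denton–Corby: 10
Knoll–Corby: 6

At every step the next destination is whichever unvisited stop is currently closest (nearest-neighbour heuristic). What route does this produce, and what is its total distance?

102 along Fenby → Juniper → Maple → Knoll → Corby → Elm → Denton → Fenby.

Fenby → [Juniper:15 / Elm:18 / Corby:20 / Knoll:25 / Maple:29 / Denton:30] → Juniper (15)
Juniper → [Maple:14 / Corby:17 / Knoll:23 / Elm:26 / Denton:27] → Maple (14)
Maple → [Knoll:9 / Corby:15 / Elm:22 / Denton:24] → Knoll (9)
Knoll → [Corby:6 / Elm:13 / Denton:16] → Corby (6)
Corby → [Elm:9 / Denton:10] → Elm (9)
Elm → [Denton:19] → Denton (19)
Return Denton→Fenby: 30.
Total = 15 + 14 + 9 + 6 + 9 + 19 + 30 = 102.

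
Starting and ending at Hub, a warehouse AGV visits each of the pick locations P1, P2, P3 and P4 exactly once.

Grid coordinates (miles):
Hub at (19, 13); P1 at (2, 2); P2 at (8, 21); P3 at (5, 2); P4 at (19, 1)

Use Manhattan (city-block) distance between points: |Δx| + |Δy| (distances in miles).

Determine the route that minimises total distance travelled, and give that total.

Shortest round trip = 74 miles.

Hub→P1→P2→P3→P4→Hub: 28+25+22+15+12 = 102
Hub→P1→P2→P4→P3→Hub: 28+25+31+15+25 = 124
Hub→P1→P3→P2→P4→Hub: 28+3+22+31+12 = 96
Hub→P1→P3→P4→P2→Hub: 28+3+15+31+19 = 96
Hub→P1→P4→P2→P3→Hub: 28+18+31+22+25 = 124
Hub→P1→P4→P3→P2→Hub: 28+18+15+22+19 = 102
Hub→P2→P1→P3→P4→Hub: 19+25+3+15+12 = 74
Hub→P2→P1→P4→P3→Hub: 19+25+18+15+25 = 102
Hub→P2→P3→P1→P4→Hub: 19+22+3+18+12 = 74
Hub→P2→P4→P1→P3→Hub: 19+31+18+3+25 = 96
Hub→P3→P1→P2→P4→Hub: 25+3+25+31+12 = 96
Hub→P3→P2→P1→P4→Hub: 25+22+25+18+12 = 102
The minimum is 74.
One optimal route: Hub → P2 → P1 → P3 → P4 → Hub (or its reverse).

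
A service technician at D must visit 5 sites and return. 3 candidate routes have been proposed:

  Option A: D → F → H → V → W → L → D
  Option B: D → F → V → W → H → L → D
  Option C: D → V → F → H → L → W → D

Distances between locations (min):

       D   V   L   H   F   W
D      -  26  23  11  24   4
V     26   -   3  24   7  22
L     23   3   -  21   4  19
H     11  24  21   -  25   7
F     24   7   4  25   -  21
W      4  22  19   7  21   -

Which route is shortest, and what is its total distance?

Option A: 24 + 25 + 24 + 22 + 19 + 23 = 137
Option B: 24 + 7 + 22 + 7 + 21 + 23 = 104
Option C: 26 + 7 + 25 + 21 + 19 + 4 = 102

102 min — Option C is the shortest.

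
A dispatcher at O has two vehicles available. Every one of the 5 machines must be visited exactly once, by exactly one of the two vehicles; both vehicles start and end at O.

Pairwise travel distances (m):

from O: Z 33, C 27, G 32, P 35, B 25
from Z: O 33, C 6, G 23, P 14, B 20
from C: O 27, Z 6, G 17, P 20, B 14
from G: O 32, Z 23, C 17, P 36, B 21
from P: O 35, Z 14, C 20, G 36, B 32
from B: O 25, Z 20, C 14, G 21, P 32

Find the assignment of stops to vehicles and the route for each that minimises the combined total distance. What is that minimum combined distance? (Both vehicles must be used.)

Try each way of splitting the stops between the two vehicles (each non-empty) and, for each split, find the best tour for each vehicle:
  {Z} + {C, G, P, B}: 66 + 118 = 184
  {C} + {Z, G, P, B}: 54 + 118 = 172
  {Z, C} + {G, P, B}: 66 + 117 = 183
  {G} + {Z, C, P, B}: 64 + 94 = 158
  {Z, G} + {C, P, B}: 88 + 94 = 182
  {C, G} + {Z, P, B}: 76 + 94 = 170
  … (15 splits in total)
  {Z, C, G, P} + {B}: 104 + 50 = 154  ← best
Best: vehicle 1 O → G → C → Z → P → O = 104; vehicle 2 O → B → O = 50; combined 154.

154 m — the smallest possible combined total.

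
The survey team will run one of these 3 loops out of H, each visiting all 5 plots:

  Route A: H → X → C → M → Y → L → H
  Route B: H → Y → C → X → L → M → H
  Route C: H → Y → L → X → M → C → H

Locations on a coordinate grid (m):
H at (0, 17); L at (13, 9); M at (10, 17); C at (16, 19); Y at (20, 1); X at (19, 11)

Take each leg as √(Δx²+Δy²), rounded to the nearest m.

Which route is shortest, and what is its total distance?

Shortest is Route C, total 76 m.

Route A: 20 + 9 + 6 + 19 + 11 + 15 = 80
Route B: 26 + 18 + 9 + 6 + 9 + 10 = 78
Route C: 26 + 11 + 6 + 11 + 6 + 16 = 76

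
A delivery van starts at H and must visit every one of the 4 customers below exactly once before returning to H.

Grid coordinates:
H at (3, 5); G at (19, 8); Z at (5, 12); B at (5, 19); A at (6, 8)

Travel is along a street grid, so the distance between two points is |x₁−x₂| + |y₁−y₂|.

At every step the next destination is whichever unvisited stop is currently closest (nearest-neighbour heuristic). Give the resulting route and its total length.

62 along H → A → Z → B → G → H.

From H: distances to unvisited — A=6, Z=9, B=16, G=19. Nearest is A (6).
From A: distances to unvisited — Z=5, B=12, G=13. Nearest is Z (5).
From Z: distances to unvisited — B=7, G=18. Nearest is B (7).
From B: distances to unvisited — G=25. Nearest is G (25).
Return G→H: 19.
Total = 6 + 5 + 7 + 25 + 19 = 62.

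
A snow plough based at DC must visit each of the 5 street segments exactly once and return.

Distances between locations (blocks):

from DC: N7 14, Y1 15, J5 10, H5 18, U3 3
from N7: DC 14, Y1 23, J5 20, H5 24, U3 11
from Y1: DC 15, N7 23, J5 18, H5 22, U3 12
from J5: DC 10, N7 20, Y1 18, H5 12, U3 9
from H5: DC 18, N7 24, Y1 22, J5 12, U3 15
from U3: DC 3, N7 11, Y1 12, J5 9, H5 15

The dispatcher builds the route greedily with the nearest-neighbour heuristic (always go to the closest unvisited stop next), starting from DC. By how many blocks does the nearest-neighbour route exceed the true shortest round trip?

From DC: U3=3, J5=10, N7=14, Y1=15, H5=18 → choose U3 (3).
From U3: J5=9, N7=11, Y1=12, H5=15 → choose J5 (9).
From J5: H5=12, Y1=18, N7=20 → choose H5 (12).
From H5: Y1=22, N7=24 → choose Y1 (22).
From Y1: N7=23 → choose N7 (23).
NN route DC → U3 → J5 → H5 → Y1 → N7 → DC costs 83.
Optimal: DC → N7 → U3 → Y1 → H5 → J5 → DC costs 81 (by enumerating all 60 distinct tours).
Excess = 83 − 81 = 2.

Excess over optimum: 2 blocks.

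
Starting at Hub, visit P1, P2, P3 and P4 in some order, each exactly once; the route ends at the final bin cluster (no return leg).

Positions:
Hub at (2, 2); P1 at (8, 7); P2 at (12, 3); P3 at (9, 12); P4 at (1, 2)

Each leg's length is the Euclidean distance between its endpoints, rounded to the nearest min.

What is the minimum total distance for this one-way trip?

Minimum one-way distance = 23 min.

There are 4! = 24 possible orderings.
Hub → P1 → P2 → P3 → P4: 8+6+9+13 = 36
Hub → P1 → P2 → P4 → P3: 8+6+11+13 = 38
Hub → P1 → P3 → P2 → P4: 8+5+9+11 = 33
Hub → P1 → P3 → P4 → P2: 8+5+13+11 = 37
Hub → P1 → P4 → P2 → P3: 8+9+11+9 = 37
Hub → P1 → P4 → P3 → P2: 8+9+13+9 = 39
Hub → P2 → P1 → P3 → P4: 10+6+5+13 = 34
Hub → P2 → P1 → P4 → P3: 10+6+9+13 = 38
Hub → P2 → P3 → P1 → P4: 10+9+5+9 = 33
Hub → P2 → P3 → P4 → P1: 10+9+13+9 = 41
Hub → P2 → P4 → P1 → P3: 10+11+9+5 = 35
Hub → P2 → P4 → P3 → P1: 10+11+13+5 = 39
Hub → P3 → P1 → P2 → P4: 12+5+6+11 = 34
Hub → P3 → P1 → P4 → P2: 12+5+9+11 = 37
… (10 more)
Hub → P4 → P2 → P1 → P3: 1+11+6+5 = 23  ← best
The minimum is 23.
One shortest path: Hub → P4 → P2 → P1 → P3.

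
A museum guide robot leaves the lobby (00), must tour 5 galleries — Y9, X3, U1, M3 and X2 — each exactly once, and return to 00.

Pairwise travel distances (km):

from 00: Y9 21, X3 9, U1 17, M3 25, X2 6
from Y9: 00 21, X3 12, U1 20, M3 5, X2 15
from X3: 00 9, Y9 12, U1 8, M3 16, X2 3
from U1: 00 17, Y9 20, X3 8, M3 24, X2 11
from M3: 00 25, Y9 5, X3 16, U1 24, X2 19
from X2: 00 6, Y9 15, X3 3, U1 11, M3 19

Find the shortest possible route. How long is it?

00 → Y9 → X3 → U1 → M3 → X2 → 00: 21+12+8+24+19+6 = 90
00 → Y9 → X3 → U1 → X2 → M3 → 00: 21+12+8+11+19+25 = 96
00 → Y9 → X3 → M3 → U1 → X2 → 00: 21+12+16+24+11+6 = 90
00 → Y9 → X3 → M3 → X2 → U1 → 00: 21+12+16+19+11+17 = 96
00 → Y9 → X3 → X2 → U1 → M3 → 00: 21+12+3+11+24+25 = 96
00 → Y9 → X3 → X2 → M3 → U1 → 00: 21+12+3+19+24+17 = 96
00 → Y9 → U1 → X3 → M3 → X2 → 00: 21+20+8+16+19+6 = 90
00 → Y9 → U1 → X3 → X2 → M3 → 00: 21+20+8+3+19+25 = 96
00 → Y9 → U1 → M3 → X3 → X2 → 00: 21+20+24+16+3+6 = 90
00 → Y9 → U1 → M3 → X2 → X3 → 00: 21+20+24+19+3+9 = 96
00 → Y9 → U1 → X2 → X3 → M3 → 00: 21+20+11+3+16+25 = 96
00 → Y9 → U1 → X2 → M3 → X3 → 00: 21+20+11+19+16+9 = 96
00 → Y9 → M3 → X3 → U1 → X2 → 00: 21+5+16+8+11+6 = 67
00 → Y9 → M3 → X3 → X2 → U1 → 00: 21+5+16+3+11+17 = 73
… (46 more)
The minimum is 67.
One optimal route: 00 → Y9 → M3 → X3 → U1 → X2 → 00 (or its reverse).

67 km — the shortest possible round trip.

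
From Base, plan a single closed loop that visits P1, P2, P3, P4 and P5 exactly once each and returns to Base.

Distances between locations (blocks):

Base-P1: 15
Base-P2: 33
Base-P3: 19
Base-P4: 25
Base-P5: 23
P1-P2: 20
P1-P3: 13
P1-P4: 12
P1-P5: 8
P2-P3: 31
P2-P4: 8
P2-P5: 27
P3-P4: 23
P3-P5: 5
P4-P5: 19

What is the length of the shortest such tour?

Minimum total distance: 85 blocks.

There are 60 distinct closed tours to check (reversals are equivalent).
Base-P1-P2-P3-P4-P5-Base: 15+20+31+23+19+23 = 131
Base-P1-P2-P3-P5-P4-Base: 15+20+31+5+19+25 = 115
Base-P1-P2-P4-P3-P5-Base: 15+20+8+23+5+23 = 94
Base-P1-P2-P4-P5-P3-Base: 15+20+8+19+5+19 = 86
Base-P1-P2-P5-P3-P4-Base: 15+20+27+5+23+25 = 115
Base-P1-P2-P5-P4-P3-Base: 15+20+27+19+23+19 = 123
Base-P1-P3-P2-P4-P5-Base: 15+13+31+8+19+23 = 109
Base-P1-P3-P2-P5-P4-Base: 15+13+31+27+19+25 = 130
Base-P1-P3-P4-P2-P5-Base: 15+13+23+8+27+23 = 109
Base-P1-P3-P4-P5-P2-Base: 15+13+23+19+27+33 = 130
Base-P1-P3-P5-P2-P4-Base: 15+13+5+27+8+25 = 93
Base-P1-P3-P5-P4-P2-Base: 15+13+5+19+8+33 = 93
Base-P1-P4-P2-P3-P5-Base: 15+12+8+31+5+23 = 94
Base-P1-P4-P2-P5-P3-Base: 15+12+8+27+5+19 = 86
… (46 more)
Base-P2-P4-P1-P5-P3-Base: 33+8+12+8+5+19 = 85  ← best
The minimum is 85.
One optimal route: Base → P2 → P4 → P1 → P5 → P3 → Base (or its reverse).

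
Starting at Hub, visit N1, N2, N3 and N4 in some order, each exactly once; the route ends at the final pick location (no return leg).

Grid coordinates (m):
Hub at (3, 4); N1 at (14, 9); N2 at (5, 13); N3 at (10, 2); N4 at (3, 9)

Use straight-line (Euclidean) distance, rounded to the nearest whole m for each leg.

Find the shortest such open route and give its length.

Minimum one-way distance = 27 m.

There are 4! = 24 possible orderings.
Hub → N1 → N2 → N3 → N4: 12+10+12+10 = 44
Hub → N1 → N2 → N4 → N3: 12+10+4+10 = 36
Hub → N1 → N3 → N2 → N4: 12+8+12+4 = 36
Hub → N1 → N3 → N4 → N2: 12+8+10+4 = 34
Hub → N1 → N4 → N2 → N3: 12+11+4+12 = 39
Hub → N1 → N4 → N3 → N2: 12+11+10+12 = 45
Hub → N2 → N1 → N3 → N4: 9+10+8+10 = 37
Hub → N2 → N1 → N4 → N3: 9+10+11+10 = 40
Hub → N2 → N3 → N1 → N4: 9+12+8+11 = 40
Hub → N2 → N3 → N4 → N1: 9+12+10+11 = 42
Hub → N2 → N4 → N1 → N3: 9+4+11+8 = 32
Hub → N2 → N4 → N3 → N1: 9+4+10+8 = 31
Hub → N3 → N1 → N2 → N4: 7+8+10+4 = 29
Hub → N3 → N1 → N4 → N2: 7+8+11+4 = 30
… (10 more)
Hub → N4 → N2 → N1 → N3: 5+4+10+8 = 27  ← best
The minimum is 27.
One shortest path: Hub → N4 → N2 → N1 → N3.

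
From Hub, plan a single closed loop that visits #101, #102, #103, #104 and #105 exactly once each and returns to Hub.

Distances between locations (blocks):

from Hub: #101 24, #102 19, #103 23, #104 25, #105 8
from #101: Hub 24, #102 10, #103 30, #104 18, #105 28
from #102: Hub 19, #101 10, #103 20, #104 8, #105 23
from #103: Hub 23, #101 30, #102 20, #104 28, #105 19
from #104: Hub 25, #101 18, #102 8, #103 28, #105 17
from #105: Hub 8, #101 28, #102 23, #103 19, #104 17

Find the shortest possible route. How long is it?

Minimum total distance: 96 blocks.

There are 60 distinct closed tours to check (reversals are equivalent).
Hub-#101-#102-#103-#104-#105-Hub: 24+10+20+28+17+8 = 107
Hub-#101-#102-#103-#105-#104-Hub: 24+10+20+19+17+25 = 115
Hub-#101-#102-#104-#103-#105-Hub: 24+10+8+28+19+8 = 97
Hub-#101-#102-#104-#105-#103-Hub: 24+10+8+17+19+23 = 101
Hub-#101-#102-#105-#103-#104-Hub: 24+10+23+19+28+25 = 129
Hub-#101-#102-#105-#104-#103-Hub: 24+10+23+17+28+23 = 125
Hub-#101-#103-#102-#104-#105-Hub: 24+30+20+8+17+8 = 107
Hub-#101-#103-#102-#105-#104-Hub: 24+30+20+23+17+25 = 139
Hub-#101-#103-#104-#102-#105-Hub: 24+30+28+8+23+8 = 121
Hub-#101-#103-#104-#105-#102-Hub: 24+30+28+17+23+19 = 141
Hub-#101-#103-#105-#102-#104-Hub: 24+30+19+23+8+25 = 129
Hub-#101-#103-#105-#104-#102-Hub: 24+30+19+17+8+19 = 117
Hub-#101-#104-#102-#103-#105-Hub: 24+18+8+20+19+8 = 97
Hub-#101-#104-#102-#105-#103-Hub: 24+18+8+23+19+23 = 115
… (46 more)
Hub-#103-#101-#102-#104-#105-Hub: 23+30+10+8+17+8 = 96  ← best
The minimum is 96.
One optimal route: Hub → #103 → #101 → #102 → #104 → #105 → Hub (or its reverse).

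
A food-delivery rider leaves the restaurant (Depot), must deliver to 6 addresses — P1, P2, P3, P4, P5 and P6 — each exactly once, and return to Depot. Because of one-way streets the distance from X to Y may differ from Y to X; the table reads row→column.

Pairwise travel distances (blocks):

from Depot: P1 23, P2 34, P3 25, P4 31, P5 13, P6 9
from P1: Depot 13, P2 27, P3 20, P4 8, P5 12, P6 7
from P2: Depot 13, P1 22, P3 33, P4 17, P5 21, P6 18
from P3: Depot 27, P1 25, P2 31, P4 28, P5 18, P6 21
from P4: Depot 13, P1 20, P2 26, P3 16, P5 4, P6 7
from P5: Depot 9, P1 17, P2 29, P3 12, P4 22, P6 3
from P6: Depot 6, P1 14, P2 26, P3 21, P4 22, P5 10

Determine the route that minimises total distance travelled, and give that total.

91 blocks — the shortest possible round trip.

Depot → P1 → P2 → P3 → P4 → P5 → P6 → Depot: 23+27+33+28+4+3+6 = 124
Depot → P1 → P2 → P3 → P4 → P6 → P5 → Depot: 23+27+33+28+7+10+9 = 137
Depot → P1 → P2 → P3 → P5 → P4 → P6 → Depot: 23+27+33+18+22+7+6 = 136
Depot → P1 → P2 → P3 → P5 → P6 → P4 → Depot: 23+27+33+18+3+22+13 = 139
Depot → P1 → P2 → P3 → P6 → P4 → P5 → Depot: 23+27+33+21+22+4+9 = 139
Depot → P1 → P2 → P3 → P6 → P5 → P4 → Depot: 23+27+33+21+10+22+13 = 149
Depot → P1 → P2 → P4 → P3 → P5 → P6 → Depot: 23+27+17+16+18+3+6 = 110
Depot → P1 → P2 → P4 → P3 → P6 → P5 → Depot: 23+27+17+16+21+10+9 = 123
… (712 more)
Depot → P6 → P1 → P4 → P5 → P3 → P2 → Depot: 9+14+8+4+12+31+13 = 91  ← best
The minimum is 91.
One optimal route: Depot → P6 → P1 → P4 → P5 → P3 → P2 → Depot.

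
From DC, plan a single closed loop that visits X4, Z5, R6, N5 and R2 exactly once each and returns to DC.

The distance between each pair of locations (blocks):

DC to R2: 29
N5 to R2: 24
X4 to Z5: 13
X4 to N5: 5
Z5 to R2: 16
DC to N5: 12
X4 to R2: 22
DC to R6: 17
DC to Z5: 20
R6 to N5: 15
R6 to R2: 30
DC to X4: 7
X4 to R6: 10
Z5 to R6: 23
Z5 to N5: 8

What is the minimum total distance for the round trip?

Shortest round trip = 83 blocks.

With 5 stops there are 5!/2 = 60 distinct round trips (a route and its reverse cost the same).
DC-X4-Z5-R6-N5-R2-DC: 7+13+23+15+24+29 = 111
DC-X4-Z5-R6-R2-N5-DC: 7+13+23+30+24+12 = 109
DC-X4-Z5-N5-R6-R2-DC: 7+13+8+15+30+29 = 102
DC-X4-Z5-N5-R2-R6-DC: 7+13+8+24+30+17 = 99
DC-X4-Z5-R2-R6-N5-DC: 7+13+16+30+15+12 = 93
DC-X4-Z5-R2-N5-R6-DC: 7+13+16+24+15+17 = 92
DC-X4-R6-Z5-N5-R2-DC: 7+10+23+8+24+29 = 101
DC-X4-R6-Z5-R2-N5-DC: 7+10+23+16+24+12 = 92
DC-X4-R6-N5-Z5-R2-DC: 7+10+15+8+16+29 = 85
DC-X4-R6-N5-R2-Z5-DC: 7+10+15+24+16+20 = 92
DC-X4-R6-R2-Z5-N5-DC: 7+10+30+16+8+12 = 83
DC-X4-R6-R2-N5-Z5-DC: 7+10+30+24+8+20 = 99
DC-X4-N5-Z5-R6-R2-DC: 7+5+8+23+30+29 = 102
DC-X4-N5-Z5-R2-R6-DC: 7+5+8+16+30+17 = 83
… (46 more)
The minimum is 83.
One optimal route: DC → X4 → R6 → R2 → Z5 → N5 → DC (or its reverse).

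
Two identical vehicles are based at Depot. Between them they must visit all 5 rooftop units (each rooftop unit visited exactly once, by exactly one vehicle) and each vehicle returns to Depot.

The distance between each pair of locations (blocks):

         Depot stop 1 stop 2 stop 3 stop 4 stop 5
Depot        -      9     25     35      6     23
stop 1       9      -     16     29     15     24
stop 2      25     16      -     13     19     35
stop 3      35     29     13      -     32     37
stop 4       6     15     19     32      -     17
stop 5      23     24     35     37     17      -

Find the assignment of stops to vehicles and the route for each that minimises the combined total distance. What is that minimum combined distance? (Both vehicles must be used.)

110 blocks — the smallest possible combined total.

Check every non-empty split of the stops between the two vehicles; for each half take its own optimal tour:
  {stop 1} + {stop 2, stop 3, stop 4, stop 5}: 18 + 98 = 116
  {stop 2} + {stop 1, stop 3, stop 4, stop 5}: 50 + 98 = 148
  {stop 1, stop 2} + {stop 3, stop 4, stop 5}: 50 + 95 = 145
  {stop 3} + {stop 1, stop 2, stop 4, stop 5}: 70 + 83 = 153
  {stop 1, stop 3} + {stop 2, stop 4, stop 5}: 73 + 83 = 156
  {stop 2, stop 3} + {stop 1, stop 4, stop 5}: 73 + 56 = 129
  … (15 splits in total)
  {stop 4} + {stop 1, stop 2, stop 3, stop 5}: 12 + 98 = 110  ← best
Best: vehicle 1 Depot → stop 4 → Depot = 12; vehicle 2 Depot → stop 1 → stop 2 → stop 3 → stop 5 → Depot = 98; combined 110.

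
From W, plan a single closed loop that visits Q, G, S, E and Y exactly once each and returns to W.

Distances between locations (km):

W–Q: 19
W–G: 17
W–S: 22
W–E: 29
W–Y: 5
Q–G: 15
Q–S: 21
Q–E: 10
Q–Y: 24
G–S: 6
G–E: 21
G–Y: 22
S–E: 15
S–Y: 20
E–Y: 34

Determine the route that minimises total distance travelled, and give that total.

There are 60 distinct closed tours to check (reversals are equivalent).
W → Q → G → S → E → Y → W: 19+15+6+15+34+5 = 94
W → Q → G → S → Y → E → W: 19+15+6+20+34+29 = 123
W → Q → G → E → S → Y → W: 19+15+21+15+20+5 = 95
W → Q → G → E → Y → S → W: 19+15+21+34+20+22 = 131
W → Q → G → Y → S → E → W: 19+15+22+20+15+29 = 120
W → Q → G → Y → E → S → W: 19+15+22+34+15+22 = 127
W → Q → S → G → E → Y → W: 19+21+6+21+34+5 = 106
W → Q → S → G → Y → E → W: 19+21+6+22+34+29 = 131
W → Q → S → E → G → Y → W: 19+21+15+21+22+5 = 103
W → Q → S → E → Y → G → W: 19+21+15+34+22+17 = 128
W → Q → S → Y → G → E → W: 19+21+20+22+21+29 = 132
W → Q → S → Y → E → G → W: 19+21+20+34+21+17 = 132
W → Q → E → G → S → Y → W: 19+10+21+6+20+5 = 81
W → Q → E → G → Y → S → W: 19+10+21+22+20+22 = 114
… (46 more)
W → Q → E → S → G → Y → W: 19+10+15+6+22+5 = 77  ← best
The minimum is 77.
One optimal route: W → Q → E → S → G → Y → W (or its reverse).

Minimum total distance: 77 km.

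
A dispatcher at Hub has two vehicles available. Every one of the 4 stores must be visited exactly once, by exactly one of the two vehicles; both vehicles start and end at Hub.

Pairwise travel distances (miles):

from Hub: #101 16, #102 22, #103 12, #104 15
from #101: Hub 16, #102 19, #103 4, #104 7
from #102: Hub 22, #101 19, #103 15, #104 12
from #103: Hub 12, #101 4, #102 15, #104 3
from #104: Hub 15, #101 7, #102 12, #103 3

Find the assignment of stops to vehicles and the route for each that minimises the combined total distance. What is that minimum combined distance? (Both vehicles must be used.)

81 miles — the smallest possible combined total.

There are 2^3 − 1 = 7 ways to divide the 4 stops into two non-empty groups. For each, the best each vehicle can do is its own shortest tour through its group:
  {#101} + {#102, #103, #104}: 32 + 49 = 81
  {#102} + {#101, #103, #104}: 44 + 38 = 82
  {#101, #102} + {#103, #104}: 57 + 30 = 87
  {#103} + {#101, #102, #104}: 24 + 57 = 81
  {#101, #103} + {#102, #104}: 32 + 49 = 81
  {#102, #103} + {#101, #104}: 49 + 38 = 87
  … (7 splits in total)
Best: vehicle 1 Hub → #101 → Hub = 32; vehicle 2 Hub → #102 → #104 → #103 → Hub = 49; combined 81.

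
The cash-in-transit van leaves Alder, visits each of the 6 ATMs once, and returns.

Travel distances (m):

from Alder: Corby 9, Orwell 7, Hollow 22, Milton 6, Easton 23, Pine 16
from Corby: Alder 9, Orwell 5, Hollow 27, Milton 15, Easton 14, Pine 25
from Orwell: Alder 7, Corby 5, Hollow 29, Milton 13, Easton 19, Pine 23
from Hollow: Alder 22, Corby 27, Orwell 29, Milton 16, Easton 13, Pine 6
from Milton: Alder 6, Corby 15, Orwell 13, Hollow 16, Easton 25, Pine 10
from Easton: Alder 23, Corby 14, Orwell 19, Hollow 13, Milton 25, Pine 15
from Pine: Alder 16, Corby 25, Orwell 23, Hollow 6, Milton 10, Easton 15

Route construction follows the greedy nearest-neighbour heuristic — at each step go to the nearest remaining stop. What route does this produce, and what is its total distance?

At Alder the remaining stops are Milton 6, Orwell 7, Corby 9, Pine 16, Hollow 22, Easton 23; go to Milton.
At Milton the remaining stops are Pine 10, Orwell 13, Corby 15, Hollow 16, Easton 25; go to Pine.
At Pine the remaining stops are Hollow 6, Easton 15, Orwell 23, Corby 25; go to Hollow.
At Hollow the remaining stops are Easton 13, Corby 27, Orwell 29; go to Easton.
At Easton the remaining stops are Corby 14, Orwell 19; go to Corby.
At Corby the remaining stops are Orwell 5; go to Orwell.
Return Orwell→Alder: 7.
Total = 6 + 10 + 6 + 13 + 14 + 5 + 7 = 61.

Total distance 61 m via the nearest-neighbour route Alder → Milton → Pine → Hollow → Easton → Corby → Orwell → Alder.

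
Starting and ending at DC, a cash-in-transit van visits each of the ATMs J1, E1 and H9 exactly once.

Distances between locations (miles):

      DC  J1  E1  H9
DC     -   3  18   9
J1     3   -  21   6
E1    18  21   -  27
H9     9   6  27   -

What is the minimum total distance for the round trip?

There are 3 distinct closed tours to check (reversals are equivalent).
DC - J1 - E1 - H9 - DC: 3+21+27+9 = 60
DC - J1 - H9 - E1 - DC: 3+6+27+18 = 54
DC - E1 - J1 - H9 - DC: 18+21+6+9 = 54
The minimum is 54.
One optimal route: DC → J1 → H9 → E1 → DC (or its reverse).

Shortest round trip = 54 miles.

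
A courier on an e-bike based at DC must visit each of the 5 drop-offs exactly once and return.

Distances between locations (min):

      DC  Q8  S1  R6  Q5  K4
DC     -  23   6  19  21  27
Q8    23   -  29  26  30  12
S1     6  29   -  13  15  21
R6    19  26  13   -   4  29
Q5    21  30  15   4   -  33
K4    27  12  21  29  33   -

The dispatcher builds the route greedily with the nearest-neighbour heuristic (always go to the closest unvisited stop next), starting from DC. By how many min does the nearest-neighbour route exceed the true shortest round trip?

Excess over optimum: 3 min.

From DC: S1=6, R6=19, Q5=21, Q8=23, K4=27 → choose S1 (6).
From S1: R6=13, Q5=15, K4=21, Q8=29 → choose R6 (13).
From R6: Q5=4, Q8=26, K4=29 → choose Q5 (4).
From Q5: Q8=30, K4=33 → choose Q8 (30).
From Q8: K4=12 → choose K4 (12).
NN route DC → S1 → R6 → Q5 → Q8 → K4 → DC costs 92.
Optimal: DC → Q8 → K4 → R6 → Q5 → S1 → DC costs 89 (by enumerating all 60 distinct tours).
Excess = 92 − 89 = 3.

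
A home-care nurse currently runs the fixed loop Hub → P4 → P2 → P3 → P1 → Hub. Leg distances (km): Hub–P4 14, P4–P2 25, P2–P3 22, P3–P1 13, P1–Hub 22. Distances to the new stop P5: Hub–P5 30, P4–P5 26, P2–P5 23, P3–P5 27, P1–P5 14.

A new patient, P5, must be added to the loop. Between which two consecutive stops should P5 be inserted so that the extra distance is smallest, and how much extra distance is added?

Insertion cost between consecutive stops i–j is d(i,P5) + d(P5,j) − d(i,j):
  between Hub and P4: 30 + 26 − 14 = 42
  between P4 and P2: 26 + 23 − 25 = 24
  between P2 and P3: 23 + 27 − 22 = 28
  between P3 and P1: 27 + 14 − 13 = 28
  between P1 and Hub: 14 + 30 − 22 = 22
Cheapest insertion is between P1 and Hub, adding 22.
New total = 96 + 22 = 118.

+22 km — insert P5 between P1 and Hub.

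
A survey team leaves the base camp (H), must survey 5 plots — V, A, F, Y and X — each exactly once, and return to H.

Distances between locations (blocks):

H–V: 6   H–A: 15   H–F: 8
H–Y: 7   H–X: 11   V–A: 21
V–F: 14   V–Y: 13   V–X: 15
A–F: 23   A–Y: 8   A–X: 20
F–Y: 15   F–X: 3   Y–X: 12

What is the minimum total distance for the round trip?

With 5 stops there are 5!/2 = 60 distinct round trips (a route and its reverse cost the same).
H → V → A → F → Y → X → H: 6+21+23+15+12+11 = 88
H → V → A → F → X → Y → H: 6+21+23+3+12+7 = 72
H → V → A → Y → F → X → H: 6+21+8+15+3+11 = 64
H → V → A → Y → X → F → H: 6+21+8+12+3+8 = 58
H → V → A → X → F → Y → H: 6+21+20+3+15+7 = 72
H → V → A → X → Y → F → H: 6+21+20+12+15+8 = 82
H → V → F → A → Y → X → H: 6+14+23+8+12+11 = 74
H → V → F → A → X → Y → H: 6+14+23+20+12+7 = 82
H → V → F → Y → A → X → H: 6+14+15+8+20+11 = 74
H → V → F → Y → X → A → H: 6+14+15+12+20+15 = 82
H → V → F → X → A → Y → H: 6+14+3+20+8+7 = 58
H → V → F → X → Y → A → H: 6+14+3+12+8+15 = 58
H → V → Y → A → F → X → H: 6+13+8+23+3+11 = 64
H → V → Y → A → X → F → H: 6+13+8+20+3+8 = 58
… (46 more)
The minimum is 58.
One optimal route: H → V → A → Y → X → F → H (or its reverse).

58 blocks — the shortest possible round trip.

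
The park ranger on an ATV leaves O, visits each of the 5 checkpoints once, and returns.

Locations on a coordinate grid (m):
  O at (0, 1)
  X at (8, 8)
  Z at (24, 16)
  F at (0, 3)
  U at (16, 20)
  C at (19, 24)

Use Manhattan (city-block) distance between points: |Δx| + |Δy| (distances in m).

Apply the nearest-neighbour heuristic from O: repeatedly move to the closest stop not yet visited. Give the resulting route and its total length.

94 m along O → F → X → U → C → Z → O.

O → [F:2 / X:15 / U:35 / Z:39 / C:42] → F (2)
F → [X:13 / U:33 / Z:37 / C:40] → X (13)
X → [U:20 / Z:24 / C:27] → U (20)
U → [C:7 / Z:12] → C (7)
C → [Z:13] → Z (13)
Return Z→O: 39.
Total = 2 + 13 + 20 + 7 + 13 + 39 = 94.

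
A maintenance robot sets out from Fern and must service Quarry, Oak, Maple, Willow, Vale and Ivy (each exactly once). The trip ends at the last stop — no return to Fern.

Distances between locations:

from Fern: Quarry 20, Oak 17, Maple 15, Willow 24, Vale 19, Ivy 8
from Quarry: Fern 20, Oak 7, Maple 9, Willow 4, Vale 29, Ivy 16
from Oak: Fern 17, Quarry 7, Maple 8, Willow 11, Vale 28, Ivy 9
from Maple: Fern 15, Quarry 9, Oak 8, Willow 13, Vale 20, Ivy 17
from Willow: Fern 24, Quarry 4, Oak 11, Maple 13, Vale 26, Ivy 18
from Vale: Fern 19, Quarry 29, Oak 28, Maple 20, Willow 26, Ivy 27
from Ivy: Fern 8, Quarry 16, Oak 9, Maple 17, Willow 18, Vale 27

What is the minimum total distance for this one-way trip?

There are 6! = 720 possible orderings.
Fern - Quarry - Oak - Maple - Willow - Vale - Ivy: 20+7+8+13+26+27 = 101
Fern - Quarry - Oak - Maple - Willow - Ivy - Vale: 20+7+8+13+18+27 = 93
Fern - Quarry - Oak - Maple - Vale - Willow - Ivy: 20+7+8+20+26+18 = 99
Fern - Quarry - Oak - Maple - Vale - Ivy - Willow: 20+7+8+20+27+18 = 100
Fern - Quarry - Oak - Maple - Ivy - Willow - Vale: 20+7+8+17+18+26 = 96
Fern - Quarry - Oak - Maple - Ivy - Vale - Willow: 20+7+8+17+27+26 = 105
Fern - Quarry - Oak - Willow - Maple - Vale - Ivy: 20+7+11+13+20+27 = 98
Fern - Quarry - Oak - Willow - Maple - Ivy - Vale: 20+7+11+13+17+27 = 95
… (712 more)
Fern - Ivy - Oak - Quarry - Willow - Maple - Vale: 8+9+7+4+13+20 = 61  ← best
The minimum is 61.
One shortest path: Fern → Ivy → Oak → Quarry → Willow → Maple → Vale.

61 — the minimum one-way total.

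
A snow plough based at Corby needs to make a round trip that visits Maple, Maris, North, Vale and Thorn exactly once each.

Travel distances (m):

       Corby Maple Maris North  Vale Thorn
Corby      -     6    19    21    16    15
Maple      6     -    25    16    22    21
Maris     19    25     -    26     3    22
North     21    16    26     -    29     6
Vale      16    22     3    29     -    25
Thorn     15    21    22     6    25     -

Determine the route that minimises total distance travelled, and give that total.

Corby - Maple - Maris - North - Vale - Thorn - Corby: 6+25+26+29+25+15 = 126
Corby - Maple - Maris - North - Thorn - Vale - Corby: 6+25+26+6+25+16 = 104
Corby - Maple - Maris - Vale - North - Thorn - Corby: 6+25+3+29+6+15 = 84
Corby - Maple - Maris - Vale - Thorn - North - Corby: 6+25+3+25+6+21 = 86
Corby - Maple - Maris - Thorn - North - Vale - Corby: 6+25+22+6+29+16 = 104
Corby - Maple - Maris - Thorn - Vale - North - Corby: 6+25+22+25+29+21 = 128
Corby - Maple - North - Maris - Vale - Thorn - Corby: 6+16+26+3+25+15 = 91
Corby - Maple - North - Maris - Thorn - Vale - Corby: 6+16+26+22+25+16 = 111
Corby - Maple - North - Vale - Maris - Thorn - Corby: 6+16+29+3+22+15 = 91
Corby - Maple - North - Vale - Thorn - Maris - Corby: 6+16+29+25+22+19 = 117
Corby - Maple - North - Thorn - Maris - Vale - Corby: 6+16+6+22+3+16 = 69
Corby - Maple - North - Thorn - Vale - Maris - Corby: 6+16+6+25+3+19 = 75
Corby - Maple - Vale - Maris - North - Thorn - Corby: 6+22+3+26+6+15 = 78
Corby - Maple - Vale - Maris - Thorn - North - Corby: 6+22+3+22+6+21 = 80
… (46 more)
The minimum is 69.
One optimal route: Corby → Maple → North → Thorn → Maris → Vale → Corby (or its reverse).

69 m — the shortest possible round trip.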